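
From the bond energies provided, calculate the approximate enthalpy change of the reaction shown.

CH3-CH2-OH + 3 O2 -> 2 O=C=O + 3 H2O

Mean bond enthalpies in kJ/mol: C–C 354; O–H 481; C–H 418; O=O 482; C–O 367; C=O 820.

Bonds broken (reactants):
  C–C: 1 × 354 = 354
  C–H: 5 × 418 = 2090
  C–O: 1 × 367 = 367
  O–H: 1 × 481 = 481
  O=O: 3 × 482 = 1446
  Σ(broken) = 4738 kJ
Bonds formed (products):
  C=O: 4 × 820 = 3280
  O–H: 6 × 481 = 2886
  Σ(formed) = 6166 kJ
ΔH = Σ(broken) − Σ(formed) = 4738 − 6166 = −1428 kJ

ΔH ≈ −1428 kJ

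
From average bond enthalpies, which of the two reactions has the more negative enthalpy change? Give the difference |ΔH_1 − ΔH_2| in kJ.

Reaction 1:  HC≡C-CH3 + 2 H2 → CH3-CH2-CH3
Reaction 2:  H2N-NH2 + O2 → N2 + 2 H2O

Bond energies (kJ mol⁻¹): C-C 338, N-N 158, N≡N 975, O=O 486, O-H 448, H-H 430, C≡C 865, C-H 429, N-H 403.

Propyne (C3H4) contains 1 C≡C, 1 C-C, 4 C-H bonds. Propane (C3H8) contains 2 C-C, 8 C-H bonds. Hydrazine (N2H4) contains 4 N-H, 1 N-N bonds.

Reaction 1:
  Bonds broken (reactants):
    C≡C: 1 × 865 = 865
    C-C: 1 × 338 = 338
    C-H: 4 × 429 = 1716
    H-H: 2 × 430 = 860
    Σ(broken) = 3779 kJ
  Bonds formed (products):
    C-C: 2 × 338 = 676
    C-H: 8 × 429 = 3432
    Σ(formed) = 4108 kJ
  ΔH_1 = 3779 − 4108 = −329 kJ
Reaction 2:
  Bonds broken (reactants):
    N-H: 4 × 403 = 1612
    N-N: 1 × 158 = 158
    O=O: 1 × 486 = 486
    Σ(broken) = 2256 kJ
  Bonds formed (products):
    N≡N: 1 × 975 = 975
    O-H: 4 × 448 = 1792
    Σ(formed) = 2767 kJ
  ΔH_2 = 2256 − 2767 = −511 kJ
ΔH_1 − ΔH_2 = +182 kJ, so reaction 2 has the more negative ΔH; |ΔH_1 − ΔH_2| = 182 kJ.

Reaction 2, by 182 kJ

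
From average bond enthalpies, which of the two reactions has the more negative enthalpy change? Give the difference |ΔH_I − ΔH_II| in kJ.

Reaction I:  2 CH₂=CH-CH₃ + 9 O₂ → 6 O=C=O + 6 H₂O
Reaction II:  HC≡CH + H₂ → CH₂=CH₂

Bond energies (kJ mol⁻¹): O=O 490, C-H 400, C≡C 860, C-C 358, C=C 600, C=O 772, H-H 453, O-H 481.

Reaction I:
  Bonds broken (reactants):
    C-C: 2 × 358 = 716
    C-H: 12 × 400 = 4800
    C=C: 2 × 600 = 1200
    O=O: 9 × 490 = 4410
    Σ(broken) = 11126 kJ
  Bonds formed (products):
    C=O: 12 × 772 = 9264
    O-H: 12 × 481 = 5772
    Σ(formed) = 15036 kJ
  ΔH_I = 11126 − 15036 = −3910 kJ
Reaction II:
  Bonds broken (reactants):
    C≡C: 1 × 860 = 860
    C-H: 2 × 400 = 800
    H-H: 1 × 453 = 453
    Σ(broken) = 2113 kJ
  Bonds formed (products):
    C-H: 4 × 400 = 1600
    C=C: 1 × 600 = 600
    Σ(formed) = 2200 kJ
  ΔH_II = 2113 − 2200 = −87 kJ
ΔH_I − ΔH_II = −3823 kJ, so reaction I has the more negative ΔH; |ΔH_I − ΔH_II| = 3823 kJ.

Reaction I, by 3823 kJ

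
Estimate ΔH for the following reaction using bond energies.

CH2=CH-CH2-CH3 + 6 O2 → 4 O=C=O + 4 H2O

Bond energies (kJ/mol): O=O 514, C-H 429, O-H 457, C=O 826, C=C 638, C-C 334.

ΔH ≈ −2442 kJ

Bonds broken (reactants):
  C-C: 2 × 334 = 668
  C-H: 8 × 429 = 3432
  C=C: 1 × 638 = 638
  O=O: 6 × 514 = 3084
  Σ(broken) = 7822 kJ
Bonds formed (products):
  C=O: 8 × 826 = 6608
  O-H: 8 × 457 = 3656
  Σ(formed) = 10264 kJ
ΔH = Σ(broken) − Σ(formed) = 7822 − 10264 = −2442 kJ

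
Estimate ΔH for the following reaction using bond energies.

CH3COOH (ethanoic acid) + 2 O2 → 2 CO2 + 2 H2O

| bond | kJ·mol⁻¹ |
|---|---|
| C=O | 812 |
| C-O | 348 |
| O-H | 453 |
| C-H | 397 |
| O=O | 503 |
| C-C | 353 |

Bonds broken (reactants):
  C-C: 1 × 353 = 353
  C-H: 3 × 397 = 1191
  C-O: 1 × 348 = 348
  C=O: 1 × 812 = 812
  O-H: 1 × 453 = 453
  O=O: 2 × 503 = 1006
  Σ(broken) = 4163 kJ
Bonds formed (products):
  C=O: 4 × 812 = 3248
  O-H: 4 × 453 = 1812
  Σ(formed) = 5060 kJ
ΔH = Σ(broken) − Σ(formed) = 4163 − 5060 = −897 kJ

ΔH ≈ −897 kJ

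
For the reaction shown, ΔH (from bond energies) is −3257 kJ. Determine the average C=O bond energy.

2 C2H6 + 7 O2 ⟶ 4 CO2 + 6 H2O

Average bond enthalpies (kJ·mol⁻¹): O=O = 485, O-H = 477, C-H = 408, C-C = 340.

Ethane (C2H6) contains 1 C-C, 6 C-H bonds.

D(C=O) ≈ 813 kJ/mol

Let D be the C=O bond energy.
Σ(broken) = 2×340 + 12×408 + 7×485 = 8971
Σ(formed) = 8×D + 12×477 = 5724 + 8D
ΔH = Σ(broken) − Σ(formed) = (8971) − (5724 + 8D) = +3247 − 8D
Setting this equal to −3257 kJ gives 8D = 6504, so D = 813 kJ/mol.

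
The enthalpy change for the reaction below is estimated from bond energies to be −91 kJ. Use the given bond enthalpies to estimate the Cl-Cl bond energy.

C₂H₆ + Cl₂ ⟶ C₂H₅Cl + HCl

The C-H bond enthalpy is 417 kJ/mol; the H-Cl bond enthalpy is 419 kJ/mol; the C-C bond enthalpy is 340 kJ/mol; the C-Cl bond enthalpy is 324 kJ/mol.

Let D be the Cl-Cl bond energy.
Σ(broken) = 1×340 + 6×417 + 1×D = 2842 + D
Σ(formed) = 1×340 + 1×324 + 5×417 + 1×419 = 3168
ΔH = Σ(broken) − Σ(formed) = (2842 + D) − (3168) = −326 + D
Setting this equal to −91 kJ gives D = 235 kJ/mol.

D(Cl-Cl) ≈ 235 kJ/mol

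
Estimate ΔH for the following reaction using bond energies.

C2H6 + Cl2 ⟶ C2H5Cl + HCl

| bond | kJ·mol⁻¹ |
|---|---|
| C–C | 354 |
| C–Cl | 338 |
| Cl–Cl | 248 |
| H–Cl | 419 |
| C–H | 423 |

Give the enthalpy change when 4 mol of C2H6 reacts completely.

ΔH = −344 kJ

Bonds broken (reactants):
  C–C: 1 × 354 = 354
  C–H: 6 × 423 = 2538
  Cl–Cl: 1 × 248 = 248
  Σ(broken) = 3140 kJ
Bonds formed (products):
  C–C: 1 × 354 = 354
  C–Cl: 1 × 338 = 338
  C–H: 5 × 423 = 2115
  H–Cl: 1 × 419 = 419
  Σ(formed) = 3226 kJ
ΔH = Σ(broken) − Σ(formed) = 3140 − 3226 = −86 kJ
For 4× the reaction as written: 4 × (−86) = −344 kJ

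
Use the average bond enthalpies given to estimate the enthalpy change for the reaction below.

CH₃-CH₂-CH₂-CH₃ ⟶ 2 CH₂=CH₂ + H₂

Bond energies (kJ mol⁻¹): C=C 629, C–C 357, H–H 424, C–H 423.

ΔH ≈ +235 kJ

Bonds broken (reactants):
  C–C: 3 × 357 = 1071
  C–H: 10 × 423 = 4230
  Σ(broken) = 5301 kJ
Bonds formed (products):
  C–H: 8 × 423 = 3384
  C=C: 2 × 629 = 1258
  H–H: 1 × 424 = 424
  Σ(formed) = 5066 kJ
ΔH = Σ(broken) − Σ(formed) = 5301 − 5066 = +235 kJ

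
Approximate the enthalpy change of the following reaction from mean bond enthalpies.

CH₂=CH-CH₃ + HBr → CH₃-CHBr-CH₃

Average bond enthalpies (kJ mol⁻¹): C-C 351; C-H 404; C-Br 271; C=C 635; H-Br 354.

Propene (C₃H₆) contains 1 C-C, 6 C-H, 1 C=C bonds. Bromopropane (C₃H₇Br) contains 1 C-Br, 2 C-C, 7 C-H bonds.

Bonds broken (reactants):
  C-C: 1 × 351 = 351
  C-H: 6 × 404 = 2424
  C=C: 1 × 635 = 635
  H-Br: 1 × 354 = 354
  Σ(broken) = 3764 kJ
Bonds formed (products):
  C-Br: 1 × 271 = 271
  C-C: 2 × 351 = 702
  C-H: 7 × 404 = 2828
  Σ(formed) = 3801 kJ
ΔH = Σ(broken) − Σ(formed) = 3764 − 3801 = −37 kJ

ΔH ≈ −37 kJ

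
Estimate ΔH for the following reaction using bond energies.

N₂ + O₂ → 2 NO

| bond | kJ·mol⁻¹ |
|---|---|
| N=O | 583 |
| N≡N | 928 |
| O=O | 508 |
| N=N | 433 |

ΔH ≈ +270 kJ

Bonds broken (reactants):
  N≡N: 1 × 928 = 928
  O=O: 1 × 508 = 508
  Σ(broken) = 1436 kJ
Bonds formed (products):
  N=O: 2 × 583 = 1166
  Σ(formed) = 1166 kJ
ΔH = Σ(broken) − Σ(formed) = 1436 − 1166 = +270 kJ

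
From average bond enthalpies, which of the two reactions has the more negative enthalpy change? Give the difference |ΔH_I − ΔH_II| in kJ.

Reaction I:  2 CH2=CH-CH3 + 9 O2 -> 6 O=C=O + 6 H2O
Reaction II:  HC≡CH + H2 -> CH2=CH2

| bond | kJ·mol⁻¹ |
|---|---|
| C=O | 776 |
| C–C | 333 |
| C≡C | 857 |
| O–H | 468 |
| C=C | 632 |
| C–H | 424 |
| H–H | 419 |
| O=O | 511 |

Reaction I:
  Bonds broken (reactants):
    C–C: 2 × 333 = 666
    C–H: 12 × 424 = 5088
    C=C: 2 × 632 = 1264
    O=O: 9 × 511 = 4599
    Σ(broken) = 11617 kJ
  Bonds formed (products):
    C=O: 12 × 776 = 9312
    O–H: 12 × 468 = 5616
    Σ(formed) = 14928 kJ
  ΔH_I = 11617 − 14928 = −3311 kJ
Reaction II:
  Bonds broken (reactants):
    C≡C: 1 × 857 = 857
    C–H: 2 × 424 = 848
    H–H: 1 × 419 = 419
    Σ(broken) = 2124 kJ
  Bonds formed (products):
    C–H: 4 × 424 = 1696
    C=C: 1 × 632 = 632
    Σ(formed) = 2328 kJ
  ΔH_II = 2124 − 2328 = −204 kJ
ΔH_I − ΔH_II = −3107 kJ, so reaction I has the more negative ΔH; |ΔH_I − ΔH_II| = 3107 kJ.

Reaction I, by 3107 kJ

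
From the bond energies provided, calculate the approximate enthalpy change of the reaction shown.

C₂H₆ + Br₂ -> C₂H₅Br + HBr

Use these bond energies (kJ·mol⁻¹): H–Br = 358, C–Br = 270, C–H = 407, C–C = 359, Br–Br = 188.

ΔH ≈ −33 kJ

Bonds broken (reactants):
  Br–Br: 1 × 188 = 188
  C–C: 1 × 359 = 359
  C–H: 6 × 407 = 2442
  Σ(broken) = 2989 kJ
Bonds formed (products):
  C–Br: 1 × 270 = 270
  C–C: 1 × 359 = 359
  C–H: 5 × 407 = 2035
  H–Br: 1 × 358 = 358
  Σ(formed) = 3022 kJ
ΔH = Σ(broken) − Σ(formed) = 2989 − 3022 = −33 kJ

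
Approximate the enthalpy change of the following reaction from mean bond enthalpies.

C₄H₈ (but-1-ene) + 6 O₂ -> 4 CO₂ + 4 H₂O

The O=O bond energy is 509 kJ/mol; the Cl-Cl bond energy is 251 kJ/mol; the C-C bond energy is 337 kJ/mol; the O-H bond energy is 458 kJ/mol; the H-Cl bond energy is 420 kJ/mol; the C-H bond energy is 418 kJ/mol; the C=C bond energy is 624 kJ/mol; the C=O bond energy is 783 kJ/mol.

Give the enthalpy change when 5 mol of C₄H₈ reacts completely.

Bonds broken (reactants):
  C-C: 2 × 337 = 674
  C-H: 8 × 418 = 3344
  C=C: 1 × 624 = 624
  O=O: 6 × 509 = 3054
  Σ(broken) = 7696 kJ
Bonds formed (products):
  C=O: 8 × 783 = 6264
  O-H: 8 × 458 = 3664
  Σ(formed) = 9928 kJ
ΔH = Σ(broken) − Σ(formed) = 7696 − 9928 = −2232 kJ
For 5× the reaction as written: 5 × (−2232) = −11160 kJ

ΔH = −11160 kJ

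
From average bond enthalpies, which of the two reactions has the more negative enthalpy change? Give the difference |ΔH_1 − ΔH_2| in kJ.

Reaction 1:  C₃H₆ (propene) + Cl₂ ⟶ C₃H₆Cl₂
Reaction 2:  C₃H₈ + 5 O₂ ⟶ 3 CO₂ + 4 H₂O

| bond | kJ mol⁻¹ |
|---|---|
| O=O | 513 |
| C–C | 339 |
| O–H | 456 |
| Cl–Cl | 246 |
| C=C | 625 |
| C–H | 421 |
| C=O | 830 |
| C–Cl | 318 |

Reaction 1:
  Bonds broken (reactants):
    C–C: 1 × 339 = 339
    C–H: 6 × 421 = 2526
    C=C: 1 × 625 = 625
    Cl–Cl: 1 × 246 = 246
    Σ(broken) = 3736 kJ
  Bonds formed (products):
    C–C: 2 × 339 = 678
    C–Cl: 2 × 318 = 636
    C–H: 6 × 421 = 2526
    Σ(formed) = 3840 kJ
  ΔH_1 = 3736 − 3840 = −104 kJ
Reaction 2:
  Bonds broken (reactants):
    C–C: 2 × 339 = 678
    C–H: 8 × 421 = 3368
    O=O: 5 × 513 = 2565
    Σ(broken) = 6611 kJ
  Bonds formed (products):
    C=O: 6 × 830 = 4980
    O–H: 8 × 456 = 3648
    Σ(formed) = 8628 kJ
  ΔH_2 = 6611 − 8628 = −2017 kJ
ΔH_1 − ΔH_2 = +1913 kJ, so reaction 2 has the more negative ΔH; |ΔH_1 − ΔH_2| = 1913 kJ.

Reaction 2, by 1913 kJ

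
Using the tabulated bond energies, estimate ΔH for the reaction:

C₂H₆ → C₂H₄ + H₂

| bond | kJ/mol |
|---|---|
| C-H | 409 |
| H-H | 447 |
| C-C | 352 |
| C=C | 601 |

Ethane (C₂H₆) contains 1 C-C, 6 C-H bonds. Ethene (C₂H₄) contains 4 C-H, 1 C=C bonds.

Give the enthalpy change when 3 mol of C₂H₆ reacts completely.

Bonds broken (reactants):
  C-C: 1 × 352 = 352
  C-H: 6 × 409 = 2454
  Σ(broken) = 2806 kJ
Bonds formed (products):
  C-H: 4 × 409 = 1636
  C=C: 1 × 601 = 601
  H-H: 1 × 447 = 447
  Σ(formed) = 2684 kJ
ΔH = Σ(broken) − Σ(formed) = 2806 − 2684 = +122 kJ
For 3× the reaction as written: 3 × (+122) = +366 kJ

ΔH = +366 kJ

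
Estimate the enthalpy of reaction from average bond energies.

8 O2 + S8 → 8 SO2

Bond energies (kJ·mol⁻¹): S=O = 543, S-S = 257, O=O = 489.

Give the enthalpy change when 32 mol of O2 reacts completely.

ΔH = −10880 kJ

Bonds broken (reactants):
  O=O: 8 × 489 = 3912
  S-S: 8 × 257 = 2056
  Σ(broken) = 5968 kJ
Bonds formed (products):
  S=O: 16 × 543 = 8688
  Σ(formed) = 8688 kJ
ΔH = Σ(broken) − Σ(formed) = 5968 − 8688 = −2720 kJ
For 4× the reaction as written: 4 × (−2720) = −10880 kJ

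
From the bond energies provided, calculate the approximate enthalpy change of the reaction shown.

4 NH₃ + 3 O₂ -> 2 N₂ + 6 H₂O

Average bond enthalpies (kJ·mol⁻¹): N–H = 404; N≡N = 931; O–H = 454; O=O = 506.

Bonds broken (reactants):
  N–H: 12 × 404 = 4848
  O=O: 3 × 506 = 1518
  Σ(broken) = 6366 kJ
Bonds formed (products):
  N≡N: 2 × 931 = 1862
  O–H: 12 × 454 = 5448
  Σ(formed) = 7310 kJ
ΔH = Σ(broken) − Σ(formed) = 6366 − 7310 = −944 kJ

ΔH ≈ −944 kJ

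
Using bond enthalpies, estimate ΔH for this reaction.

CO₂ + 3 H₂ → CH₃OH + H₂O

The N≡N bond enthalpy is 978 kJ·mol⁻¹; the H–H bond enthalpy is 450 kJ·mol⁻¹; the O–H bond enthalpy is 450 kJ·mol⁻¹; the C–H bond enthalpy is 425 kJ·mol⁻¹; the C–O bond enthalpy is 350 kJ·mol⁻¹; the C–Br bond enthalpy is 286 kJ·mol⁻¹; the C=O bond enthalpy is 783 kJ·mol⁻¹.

ΔH ≈ −59 kJ

Bonds broken (reactants):
  C=O: 2 × 783 = 1566
  H–H: 3 × 450 = 1350
  Σ(broken) = 2916 kJ
Bonds formed (products):
  C–H: 3 × 425 = 1275
  C–O: 1 × 350 = 350
  O–H: 3 × 450 = 1350
  Σ(formed) = 2975 kJ
ΔH = Σ(broken) − Σ(formed) = 2916 − 2975 = −59 kJ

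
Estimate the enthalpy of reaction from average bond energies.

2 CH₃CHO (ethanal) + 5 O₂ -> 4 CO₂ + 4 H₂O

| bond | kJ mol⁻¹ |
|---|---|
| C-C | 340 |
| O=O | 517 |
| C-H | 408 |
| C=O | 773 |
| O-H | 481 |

Bonds broken (reactants):
  C-C: 2 × 340 = 680
  C-H: 8 × 408 = 3264
  C=O: 2 × 773 = 1546
  O=O: 5 × 517 = 2585
  Σ(broken) = 8075 kJ
Bonds formed (products):
  C=O: 8 × 773 = 6184
  O-H: 8 × 481 = 3848
  Σ(formed) = 10032 kJ
ΔH = Σ(broken) − Σ(formed) = 8075 − 10032 = −1957 kJ

ΔH ≈ −1957 kJ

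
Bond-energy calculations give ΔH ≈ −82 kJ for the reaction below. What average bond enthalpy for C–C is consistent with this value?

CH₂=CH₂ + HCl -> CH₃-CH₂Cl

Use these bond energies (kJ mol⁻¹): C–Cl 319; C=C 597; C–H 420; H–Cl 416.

Let D be the C–C bond energy.
Σ(broken) = 4×420 + 1×597 + 1×416 = 2693
Σ(formed) = 1×D + 1×319 + 5×420 = 2419 + D
ΔH = Σ(broken) − Σ(formed) = (2693) − (2419 + D) = +274 − D
Setting this equal to −82 kJ gives D = 356 kJ/mol.

D(C–C) ≈ 356 kJ/mol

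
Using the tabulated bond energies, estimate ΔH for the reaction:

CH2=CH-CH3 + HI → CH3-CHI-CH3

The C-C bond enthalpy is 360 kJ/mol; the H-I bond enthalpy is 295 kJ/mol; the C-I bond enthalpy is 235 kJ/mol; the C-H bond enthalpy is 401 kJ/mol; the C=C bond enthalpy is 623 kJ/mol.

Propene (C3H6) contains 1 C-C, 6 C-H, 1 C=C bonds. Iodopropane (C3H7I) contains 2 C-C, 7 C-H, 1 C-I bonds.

ΔH ≈ −78 kJ

Bonds broken (reactants):
  C-C: 1 × 360 = 360
  C-H: 6 × 401 = 2406
  C=C: 1 × 623 = 623
  H-I: 1 × 295 = 295
  Σ(broken) = 3684 kJ
Bonds formed (products):
  C-C: 2 × 360 = 720
  C-H: 7 × 401 = 2807
  C-I: 1 × 235 = 235
  Σ(formed) = 3762 kJ
ΔH = Σ(broken) − Σ(formed) = 3684 − 3762 = −78 kJ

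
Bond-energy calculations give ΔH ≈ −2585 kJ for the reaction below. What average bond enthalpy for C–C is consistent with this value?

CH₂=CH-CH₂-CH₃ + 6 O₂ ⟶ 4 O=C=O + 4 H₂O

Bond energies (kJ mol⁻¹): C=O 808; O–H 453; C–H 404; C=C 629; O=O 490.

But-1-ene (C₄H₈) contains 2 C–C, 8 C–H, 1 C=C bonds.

Let D be the C–C bond energy.
Σ(broken) = 2×D + 8×404 + 1×629 + 6×490 = 6801 + 2D
Σ(formed) = 8×808 + 8×453 = 10088
ΔH = Σ(broken) − Σ(formed) = (6801 + 2D) − (10088) = −3287 + 2D
Setting this equal to −2585 kJ gives 2D = 702, so D = 351 kJ/mol.

D(C–C) ≈ 351 kJ/mol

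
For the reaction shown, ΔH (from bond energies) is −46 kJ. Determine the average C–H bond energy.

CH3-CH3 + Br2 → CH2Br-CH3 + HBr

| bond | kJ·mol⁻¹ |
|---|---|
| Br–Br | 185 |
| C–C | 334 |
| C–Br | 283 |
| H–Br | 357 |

D(C–H) ≈ 409 kJ/mol

Let D be the C–H bond energy.
Σ(broken) = 1×185 + 1×334 + 6×D = 519 + 6D
Σ(formed) = 1×283 + 1×334 + 5×D + 1×357 = 974 + 5D
ΔH = Σ(broken) − Σ(formed) = (519 + 6D) − (974 + 5D) = −455 + D
Setting this equal to −46 kJ gives D = 409 kJ/mol.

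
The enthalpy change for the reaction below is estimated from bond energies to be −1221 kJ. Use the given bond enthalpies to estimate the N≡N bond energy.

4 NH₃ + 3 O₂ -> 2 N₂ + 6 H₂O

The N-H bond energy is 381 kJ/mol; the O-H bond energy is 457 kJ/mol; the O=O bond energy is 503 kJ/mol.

Let D be the N≡N bond energy.
Σ(broken) = 12×381 + 3×503 = 6081
Σ(formed) = 2×D + 12×457 = 5484 + 2D
ΔH = Σ(broken) − Σ(formed) = (6081) − (5484 + 2D) = +597 − 2D
Setting this equal to −1221 kJ gives 2D = 1818, so D = 909 kJ/mol.

D(N≡N) ≈ 909 kJ/mol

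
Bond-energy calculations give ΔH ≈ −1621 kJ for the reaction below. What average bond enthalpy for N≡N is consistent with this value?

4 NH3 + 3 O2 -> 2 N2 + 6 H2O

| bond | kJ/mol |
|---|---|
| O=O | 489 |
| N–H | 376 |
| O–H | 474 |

Let D be the N≡N bond energy.
Σ(broken) = 12×376 + 3×489 = 5979
Σ(formed) = 2×D + 12×474 = 5688 + 2D
ΔH = Σ(broken) − Σ(formed) = (5979) − (5688 + 2D) = +291 − 2D
Setting this equal to −1621 kJ gives 2D = 1912, so D = 956 kJ/mol.

D(N≡N) ≈ 956 kJ/mol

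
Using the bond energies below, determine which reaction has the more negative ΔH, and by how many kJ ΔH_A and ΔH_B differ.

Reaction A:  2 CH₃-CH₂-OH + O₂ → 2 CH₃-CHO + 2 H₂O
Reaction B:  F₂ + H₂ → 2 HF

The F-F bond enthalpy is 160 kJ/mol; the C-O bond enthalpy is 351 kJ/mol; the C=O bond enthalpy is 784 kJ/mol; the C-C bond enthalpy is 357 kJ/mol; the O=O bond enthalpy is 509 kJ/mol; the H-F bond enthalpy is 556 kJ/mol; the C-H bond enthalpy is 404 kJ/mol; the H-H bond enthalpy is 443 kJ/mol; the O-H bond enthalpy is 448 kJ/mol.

Reaction A:
  Bonds broken (reactants):
    C-C: 2 × 357 = 714
    C-H: 10 × 404 = 4040
    C-O: 2 × 351 = 702
    O-H: 2 × 448 = 896
    O=O: 1 × 509 = 509
    Σ(broken) = 6861 kJ
  Bonds formed (products):
    C-C: 2 × 357 = 714
    C-H: 8 × 404 = 3232
    C=O: 2 × 784 = 1568
    O-H: 4 × 448 = 1792
    Σ(formed) = 7306 kJ
  ΔH_A = 6861 − 7306 = −445 kJ
Reaction B:
  Bonds broken (reactants):
    F-F: 1 × 160 = 160
    H-H: 1 × 443 = 443
    Σ(broken) = 603 kJ
  Bonds formed (products):
    H-F: 2 × 556 = 1112
    Σ(formed) = 1112 kJ
  ΔH_B = 603 − 1112 = −509 kJ
ΔH_A − ΔH_B = +64 kJ, so reaction B has the more negative ΔH; |ΔH_A − ΔH_B| = 64 kJ.

Reaction B, by 64 kJ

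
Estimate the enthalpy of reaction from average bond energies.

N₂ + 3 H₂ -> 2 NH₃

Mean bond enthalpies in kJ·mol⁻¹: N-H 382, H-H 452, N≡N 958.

ΔH ≈ +22 kJ

Bonds broken (reactants):
  H-H: 3 × 452 = 1356
  N≡N: 1 × 958 = 958
  Σ(broken) = 2314 kJ
Bonds formed (products):
  N-H: 6 × 382 = 2292
  Σ(formed) = 2292 kJ
ΔH = Σ(broken) − Σ(formed) = 2314 − 2292 = +22 kJ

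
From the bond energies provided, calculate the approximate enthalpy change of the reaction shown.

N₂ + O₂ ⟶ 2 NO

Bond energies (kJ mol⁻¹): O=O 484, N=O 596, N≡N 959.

ΔH ≈ +251 kJ

Bonds broken (reactants):
  N≡N: 1 × 959 = 959
  O=O: 1 × 484 = 484
  Σ(broken) = 1443 kJ
Bonds formed (products):
  N=O: 2 × 596 = 1192
  Σ(formed) = 1192 kJ
ΔH = Σ(broken) − Σ(formed) = 1443 − 1192 = +251 kJ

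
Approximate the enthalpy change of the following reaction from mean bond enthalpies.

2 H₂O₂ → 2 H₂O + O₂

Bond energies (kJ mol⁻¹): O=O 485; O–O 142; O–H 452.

ΔH ≈ −201 kJ

Bonds broken (reactants):
  O–H: 4 × 452 = 1808
  O–O: 2 × 142 = 284
  Σ(broken) = 2092 kJ
Bonds formed (products):
  O–H: 4 × 452 = 1808
  O=O: 1 × 485 = 485
  Σ(formed) = 2293 kJ
ΔH = Σ(broken) − Σ(formed) = 2092 − 2293 = −201 kJ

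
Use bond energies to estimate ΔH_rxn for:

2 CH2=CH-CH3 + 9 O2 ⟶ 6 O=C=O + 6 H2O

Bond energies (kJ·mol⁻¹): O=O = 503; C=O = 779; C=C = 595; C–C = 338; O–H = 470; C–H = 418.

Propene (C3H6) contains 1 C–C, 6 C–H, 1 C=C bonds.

ΔH ≈ −3579 kJ

Bonds broken (reactants):
  C–C: 2 × 338 = 676
  C–H: 12 × 418 = 5016
  C=C: 2 × 595 = 1190
  O=O: 9 × 503 = 4527
  Σ(broken) = 11409 kJ
Bonds formed (products):
  C=O: 12 × 779 = 9348
  O–H: 12 × 470 = 5640
  Σ(formed) = 14988 kJ
ΔH = Σ(broken) − Σ(formed) = 11409 − 14988 = −3579 kJ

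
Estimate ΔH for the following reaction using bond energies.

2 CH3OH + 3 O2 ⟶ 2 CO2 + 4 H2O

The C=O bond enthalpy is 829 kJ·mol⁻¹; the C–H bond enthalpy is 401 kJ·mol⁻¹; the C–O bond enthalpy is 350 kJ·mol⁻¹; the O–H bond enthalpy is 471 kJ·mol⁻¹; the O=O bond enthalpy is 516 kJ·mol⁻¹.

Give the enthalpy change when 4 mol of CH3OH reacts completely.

ΔH = −2976 kJ

Bonds broken (reactants):
  C–H: 6 × 401 = 2406
  C–O: 2 × 350 = 700
  O–H: 2 × 471 = 942
  O=O: 3 × 516 = 1548
  Σ(broken) = 5596 kJ
Bonds formed (products):
  C=O: 4 × 829 = 3316
  O–H: 8 × 471 = 3768
  Σ(formed) = 7084 kJ
ΔH = Σ(broken) − Σ(formed) = 5596 − 7084 = −1488 kJ
For 2× the reaction as written: 2 × (−1488) = −2976 kJ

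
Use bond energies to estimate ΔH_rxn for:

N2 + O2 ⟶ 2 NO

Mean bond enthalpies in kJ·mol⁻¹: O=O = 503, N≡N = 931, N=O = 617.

ΔH ≈ +200 kJ

Bonds broken (reactants):
  N≡N: 1 × 931 = 931
  O=O: 1 × 503 = 503
  Σ(broken) = 1434 kJ
Bonds formed (products):
  N=O: 2 × 617 = 1234
  Σ(formed) = 1234 kJ
ΔH = Σ(broken) − Σ(formed) = 1434 − 1234 = +200 kJ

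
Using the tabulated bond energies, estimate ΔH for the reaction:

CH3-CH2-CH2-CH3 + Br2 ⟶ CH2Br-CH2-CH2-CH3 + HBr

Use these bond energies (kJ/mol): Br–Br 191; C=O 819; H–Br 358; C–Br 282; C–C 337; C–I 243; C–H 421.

ΔH ≈ −28 kJ

Bonds broken (reactants):
  Br–Br: 1 × 191 = 191
  C–C: 3 × 337 = 1011
  C–H: 10 × 421 = 4210
  Σ(broken) = 5412 kJ
Bonds formed (products):
  C–Br: 1 × 282 = 282
  C–C: 3 × 337 = 1011
  C–H: 9 × 421 = 3789
  H–Br: 1 × 358 = 358
  Σ(formed) = 5440 kJ
ΔH = Σ(broken) − Σ(formed) = 5412 − 5440 = −28 kJ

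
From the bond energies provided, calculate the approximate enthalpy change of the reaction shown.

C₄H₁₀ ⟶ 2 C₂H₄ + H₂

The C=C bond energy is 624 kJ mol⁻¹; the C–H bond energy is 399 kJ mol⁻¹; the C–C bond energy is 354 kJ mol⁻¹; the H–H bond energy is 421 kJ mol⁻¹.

ΔH ≈ +191 kJ

Bonds broken (reactants):
  C–C: 3 × 354 = 1062
  C–H: 10 × 399 = 3990
  Σ(broken) = 5052 kJ
Bonds formed (products):
  C–H: 8 × 399 = 3192
  C=C: 2 × 624 = 1248
  H–H: 1 × 421 = 421
  Σ(formed) = 4861 kJ
ΔH = Σ(broken) − Σ(formed) = 5052 − 4861 = +191 kJ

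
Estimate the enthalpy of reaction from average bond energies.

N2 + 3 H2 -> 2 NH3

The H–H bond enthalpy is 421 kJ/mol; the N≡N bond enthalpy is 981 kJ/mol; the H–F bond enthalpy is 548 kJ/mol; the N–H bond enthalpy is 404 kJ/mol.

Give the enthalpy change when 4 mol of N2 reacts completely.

ΔH = −720 kJ

Bonds broken (reactants):
  H–H: 3 × 421 = 1263
  N≡N: 1 × 981 = 981
  Σ(broken) = 2244 kJ
Bonds formed (products):
  N–H: 6 × 404 = 2424
  Σ(formed) = 2424 kJ
ΔH = Σ(broken) − Σ(formed) = 2244 − 2424 = −180 kJ
For 4× the reaction as written: 4 × (−180) = −720 kJ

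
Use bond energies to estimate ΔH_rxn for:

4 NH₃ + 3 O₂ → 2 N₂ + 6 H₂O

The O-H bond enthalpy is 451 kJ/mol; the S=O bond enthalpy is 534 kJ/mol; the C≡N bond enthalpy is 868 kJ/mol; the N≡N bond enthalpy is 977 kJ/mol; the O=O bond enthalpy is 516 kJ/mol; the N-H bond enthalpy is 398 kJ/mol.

ΔH ≈ −1042 kJ

Bonds broken (reactants):
  N-H: 12 × 398 = 4776
  O=O: 3 × 516 = 1548
  Σ(broken) = 6324 kJ
Bonds formed (products):
  N≡N: 2 × 977 = 1954
  O-H: 12 × 451 = 5412
  Σ(formed) = 7366 kJ
ΔH = Σ(broken) − Σ(formed) = 6324 − 7366 = −1042 kJ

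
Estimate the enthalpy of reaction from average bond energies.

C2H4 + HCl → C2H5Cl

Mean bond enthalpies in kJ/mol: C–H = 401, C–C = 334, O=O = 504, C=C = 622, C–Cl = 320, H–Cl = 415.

ΔH ≈ −18 kJ

Bonds broken (reactants):
  C–H: 4 × 401 = 1604
  C=C: 1 × 622 = 622
  H–Cl: 1 × 415 = 415
  Σ(broken) = 2641 kJ
Bonds formed (products):
  C–C: 1 × 334 = 334
  C–Cl: 1 × 320 = 320
  C–H: 5 × 401 = 2005
  Σ(formed) = 2659 kJ
ΔH = Σ(broken) − Σ(formed) = 2641 − 2659 = −18 kJ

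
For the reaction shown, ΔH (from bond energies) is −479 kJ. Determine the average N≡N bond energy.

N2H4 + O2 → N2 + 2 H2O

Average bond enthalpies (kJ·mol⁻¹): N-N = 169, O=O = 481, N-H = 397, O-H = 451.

Let D be the N≡N bond energy.
Σ(broken) = 4×397 + 1×169 + 1×481 = 2238
Σ(formed) = 1×D + 4×451 = 1804 + D
ΔH = Σ(broken) − Σ(formed) = (2238) − (1804 + D) = +434 − D
Setting this equal to −479 kJ gives D = 913 kJ/mol.

D(N≡N) ≈ 913 kJ/mol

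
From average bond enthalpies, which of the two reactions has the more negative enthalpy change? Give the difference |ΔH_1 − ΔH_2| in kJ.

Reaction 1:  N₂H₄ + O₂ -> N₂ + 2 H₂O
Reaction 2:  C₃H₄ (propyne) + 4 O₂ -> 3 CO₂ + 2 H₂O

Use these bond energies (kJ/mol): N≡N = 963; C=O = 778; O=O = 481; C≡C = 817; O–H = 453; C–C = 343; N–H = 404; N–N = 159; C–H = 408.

Reaction 2, by 1245 kJ

Reaction 1:
  Bonds broken (reactants):
    N–H: 4 × 404 = 1616
    N–N: 1 × 159 = 159
    O=O: 1 × 481 = 481
    Σ(broken) = 2256 kJ
  Bonds formed (products):
    N≡N: 1 × 963 = 963
    O–H: 4 × 453 = 1812
    Σ(formed) = 2775 kJ
  ΔH_1 = 2256 − 2775 = −519 kJ
Reaction 2:
  Bonds broken (reactants):
    C≡C: 1 × 817 = 817
    C–C: 1 × 343 = 343
    C–H: 4 × 408 = 1632
    O=O: 4 × 481 = 1924
    Σ(broken) = 4716 kJ
  Bonds formed (products):
    C=O: 6 × 778 = 4668
    O–H: 4 × 453 = 1812
    Σ(formed) = 6480 kJ
  ΔH_2 = 4716 − 6480 = −1764 kJ
ΔH_1 − ΔH_2 = +1245 kJ, so reaction 2 has the more negative ΔH; |ΔH_1 − ΔH_2| = 1245 kJ.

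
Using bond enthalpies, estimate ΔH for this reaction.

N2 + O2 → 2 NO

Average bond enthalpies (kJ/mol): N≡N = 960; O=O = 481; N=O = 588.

ΔH ≈ +265 kJ

Bonds broken (reactants):
  N≡N: 1 × 960 = 960
  O=O: 1 × 481 = 481
  Σ(broken) = 1441 kJ
Bonds formed (products):
  N=O: 2 × 588 = 1176
  Σ(formed) = 1176 kJ
ΔH = Σ(broken) − Σ(formed) = 1441 − 1176 = +265 kJ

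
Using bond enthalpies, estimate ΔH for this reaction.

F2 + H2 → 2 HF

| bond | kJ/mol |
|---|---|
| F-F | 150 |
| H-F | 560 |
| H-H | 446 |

Bonds broken (reactants):
  F-F: 1 × 150 = 150
  H-H: 1 × 446 = 446
  Σ(broken) = 596 kJ
Bonds formed (products):
  H-F: 2 × 560 = 1120
  Σ(formed) = 1120 kJ
ΔH = Σ(broken) − Σ(formed) = 596 − 1120 = −524 kJ

ΔH ≈ −524 kJ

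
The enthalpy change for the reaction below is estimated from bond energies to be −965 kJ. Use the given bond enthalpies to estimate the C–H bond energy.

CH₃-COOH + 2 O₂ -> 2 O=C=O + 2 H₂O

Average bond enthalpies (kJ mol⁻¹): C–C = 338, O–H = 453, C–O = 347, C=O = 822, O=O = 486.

D(C–H) ≈ 401 kJ/mol

Let D be the C–H bond energy.
Σ(broken) = 1×338 + 3×D + 1×347 + 1×822 + 1×453 + 2×486 = 2932 + 3D
Σ(formed) = 4×822 + 4×453 = 5100
ΔH = Σ(broken) − Σ(formed) = (2932 + 3D) − (5100) = −2168 + 3D
Setting this equal to −965 kJ gives 3D = 1203, so D = 401 kJ/mol.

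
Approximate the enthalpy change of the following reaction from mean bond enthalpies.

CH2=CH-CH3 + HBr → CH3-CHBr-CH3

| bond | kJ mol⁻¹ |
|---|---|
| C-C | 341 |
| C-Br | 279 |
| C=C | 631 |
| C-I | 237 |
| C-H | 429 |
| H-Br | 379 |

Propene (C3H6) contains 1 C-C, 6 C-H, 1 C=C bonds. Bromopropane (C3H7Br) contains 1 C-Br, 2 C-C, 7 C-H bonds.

ΔH ≈ −39 kJ

Bonds broken (reactants):
  C-C: 1 × 341 = 341
  C-H: 6 × 429 = 2574
  C=C: 1 × 631 = 631
  H-Br: 1 × 379 = 379
  Σ(broken) = 3925 kJ
Bonds formed (products):
  C-Br: 1 × 279 = 279
  C-C: 2 × 341 = 682
  C-H: 7 × 429 = 3003
  Σ(formed) = 3964 kJ
ΔH = Σ(broken) − Σ(formed) = 3925 − 3964 = −39 kJ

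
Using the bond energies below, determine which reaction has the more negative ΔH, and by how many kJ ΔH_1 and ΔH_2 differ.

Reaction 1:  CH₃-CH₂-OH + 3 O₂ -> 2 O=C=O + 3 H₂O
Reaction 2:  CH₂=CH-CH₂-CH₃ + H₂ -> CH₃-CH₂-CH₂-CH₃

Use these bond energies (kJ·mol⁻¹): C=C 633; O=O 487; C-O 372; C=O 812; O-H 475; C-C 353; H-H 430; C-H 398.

Reaction 1:
  Bonds broken (reactants):
    C-C: 1 × 353 = 353
    C-H: 5 × 398 = 1990
    C-O: 1 × 372 = 372
    O-H: 1 × 475 = 475
    O=O: 3 × 487 = 1461
    Σ(broken) = 4651 kJ
  Bonds formed (products):
    C=O: 4 × 812 = 3248
    O-H: 6 × 475 = 2850
    Σ(formed) = 6098 kJ
  ΔH_1 = 4651 − 6098 = −1447 kJ
Reaction 2:
  Bonds broken (reactants):
    C-C: 2 × 353 = 706
    C-H: 8 × 398 = 3184
    C=C: 1 × 633 = 633
    H-H: 1 × 430 = 430
    Σ(broken) = 4953 kJ
  Bonds formed (products):
    C-C: 3 × 353 = 1059
    C-H: 10 × 398 = 3980
    Σ(formed) = 5039 kJ
  ΔH_2 = 4953 − 5039 = −86 kJ
ΔH_1 − ΔH_2 = −1361 kJ, so reaction 1 has the more negative ΔH; |ΔH_1 − ΔH_2| = 1361 kJ.

Reaction 1, by 1361 kJ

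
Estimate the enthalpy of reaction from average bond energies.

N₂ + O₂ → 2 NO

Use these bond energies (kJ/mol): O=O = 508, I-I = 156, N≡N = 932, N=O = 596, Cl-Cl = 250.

ΔH ≈ +248 kJ

Bonds broken (reactants):
  N≡N: 1 × 932 = 932
  O=O: 1 × 508 = 508
  Σ(broken) = 1440 kJ
Bonds formed (products):
  N=O: 2 × 596 = 1192
  Σ(formed) = 1192 kJ
ΔH = Σ(broken) − Σ(formed) = 1440 − 1192 = +248 kJ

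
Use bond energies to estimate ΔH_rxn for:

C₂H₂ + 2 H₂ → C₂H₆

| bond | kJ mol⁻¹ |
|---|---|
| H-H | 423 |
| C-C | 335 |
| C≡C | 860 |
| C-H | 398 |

ΔH ≈ −221 kJ

Bonds broken (reactants):
  C≡C: 1 × 860 = 860
  C-H: 2 × 398 = 796
  H-H: 2 × 423 = 846
  Σ(broken) = 2502 kJ
Bonds formed (products):
  C-C: 1 × 335 = 335
  C-H: 6 × 398 = 2388
  Σ(formed) = 2723 kJ
ΔH = Σ(broken) − Σ(formed) = 2502 − 2723 = −221 kJ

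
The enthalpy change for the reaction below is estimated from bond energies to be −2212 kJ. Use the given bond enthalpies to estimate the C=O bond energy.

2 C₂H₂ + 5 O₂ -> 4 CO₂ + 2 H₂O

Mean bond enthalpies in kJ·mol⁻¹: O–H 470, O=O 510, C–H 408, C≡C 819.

D(C=O) ≈ 769 kJ/mol

Let D be the C=O bond energy.
Σ(broken) = 2×819 + 4×408 + 5×510 = 5820
Σ(formed) = 8×D + 4×470 = 1880 + 8D
ΔH = Σ(broken) − Σ(formed) = (5820) − (1880 + 8D) = +3940 − 8D
Setting this equal to −2212 kJ gives 8D = 6152, so D = 769 kJ/mol.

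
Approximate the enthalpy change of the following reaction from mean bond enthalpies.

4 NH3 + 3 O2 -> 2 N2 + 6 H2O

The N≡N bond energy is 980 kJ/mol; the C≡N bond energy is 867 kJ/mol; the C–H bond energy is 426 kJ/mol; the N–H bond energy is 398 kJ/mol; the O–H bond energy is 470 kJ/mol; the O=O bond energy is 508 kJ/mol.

ΔH ≈ −1300 kJ

Bonds broken (reactants):
  N–H: 12 × 398 = 4776
  O=O: 3 × 508 = 1524
  Σ(broken) = 6300 kJ
Bonds formed (products):
  N≡N: 2 × 980 = 1960
  O–H: 12 × 470 = 5640
  Σ(formed) = 7600 kJ
ΔH = Σ(broken) − Σ(formed) = 6300 − 7600 = −1300 kJ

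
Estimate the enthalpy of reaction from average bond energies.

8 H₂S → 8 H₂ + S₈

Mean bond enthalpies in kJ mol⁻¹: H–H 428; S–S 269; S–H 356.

ΔH ≈ +120 kJ

Bonds broken (reactants):
  S–H: 16 × 356 = 5696
  Σ(broken) = 5696 kJ
Bonds formed (products):
  H–H: 8 × 428 = 3424
  S–S: 8 × 269 = 2152
  Σ(formed) = 5576 kJ
ΔH = Σ(broken) − Σ(formed) = 5696 − 5576 = +120 kJ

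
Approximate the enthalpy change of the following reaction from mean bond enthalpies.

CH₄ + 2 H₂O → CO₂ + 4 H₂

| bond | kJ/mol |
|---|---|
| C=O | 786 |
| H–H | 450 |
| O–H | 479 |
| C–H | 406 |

Bonds broken (reactants):
  C–H: 4 × 406 = 1624
  O–H: 4 × 479 = 1916
  Σ(broken) = 3540 kJ
Bonds formed (products):
  C=O: 2 × 786 = 1572
  H–H: 4 × 450 = 1800
  Σ(formed) = 3372 kJ
ΔH = Σ(broken) − Σ(formed) = 3540 − 3372 = +168 kJ

ΔH ≈ +168 kJ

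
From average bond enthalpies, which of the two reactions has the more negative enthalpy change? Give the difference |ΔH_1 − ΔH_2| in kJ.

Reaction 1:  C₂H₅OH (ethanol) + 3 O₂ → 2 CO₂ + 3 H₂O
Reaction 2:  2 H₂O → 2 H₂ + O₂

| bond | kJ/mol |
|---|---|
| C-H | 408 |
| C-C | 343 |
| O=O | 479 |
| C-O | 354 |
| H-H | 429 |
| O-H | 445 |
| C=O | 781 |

Reaction 1, by 1618 kJ

Reaction 1:
  Bonds broken (reactants):
    C-C: 1 × 343 = 343
    C-H: 5 × 408 = 2040
    C-O: 1 × 354 = 354
    O-H: 1 × 445 = 445
    O=O: 3 × 479 = 1437
    Σ(broken) = 4619 kJ
  Bonds formed (products):
    C=O: 4 × 781 = 3124
    O-H: 6 × 445 = 2670
    Σ(formed) = 5794 kJ
  ΔH_1 = 4619 − 5794 = −1175 kJ
Reaction 2:
  Bonds broken (reactants):
    O-H: 4 × 445 = 1780
    Σ(broken) = 1780 kJ
  Bonds formed (products):
    H-H: 2 × 429 = 858
    O=O: 1 × 479 = 479
    Σ(formed) = 1337 kJ
  ΔH_2 = 1780 − 1337 = +443 kJ
ΔH_1 − ΔH_2 = −1618 kJ, so reaction 1 has the more negative ΔH; |ΔH_1 − ΔH_2| = 1618 kJ.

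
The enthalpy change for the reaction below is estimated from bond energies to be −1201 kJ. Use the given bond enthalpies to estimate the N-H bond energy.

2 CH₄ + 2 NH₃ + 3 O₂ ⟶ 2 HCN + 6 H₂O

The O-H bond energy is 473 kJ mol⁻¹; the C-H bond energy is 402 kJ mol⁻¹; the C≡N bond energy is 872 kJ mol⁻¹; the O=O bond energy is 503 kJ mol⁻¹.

D(N-H) ≈ 383 kJ/mol

Let D be the N-H bond energy.
Σ(broken) = 8×402 + 6×D + 3×503 = 4725 + 6D
Σ(formed) = 2×872 + 2×402 + 12×473 = 8224
ΔH = Σ(broken) − Σ(formed) = (4725 + 6D) − (8224) = −3499 + 6D
Setting this equal to −1201 kJ gives 6D = 2298, so D = 383 kJ/mol.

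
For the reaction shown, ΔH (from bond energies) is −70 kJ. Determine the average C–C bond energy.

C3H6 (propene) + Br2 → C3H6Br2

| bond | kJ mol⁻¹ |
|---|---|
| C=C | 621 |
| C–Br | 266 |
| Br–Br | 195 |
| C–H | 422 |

Let D be the C–C bond energy.
Σ(broken) = 1×195 + 1×D + 6×422 + 1×621 = 3348 + D
Σ(formed) = 2×266 + 2×D + 6×422 = 3064 + 2D
ΔH = Σ(broken) − Σ(formed) = (3348 + D) − (3064 + 2D) = +284 − D
Setting this equal to −70 kJ gives D = 354 kJ/mol.

D(C–C) ≈ 354 kJ/mol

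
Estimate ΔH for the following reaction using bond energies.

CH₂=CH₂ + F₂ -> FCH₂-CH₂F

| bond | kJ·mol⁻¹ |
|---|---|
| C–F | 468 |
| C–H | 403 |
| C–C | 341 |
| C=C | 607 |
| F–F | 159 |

ΔH ≈ −511 kJ

Bonds broken (reactants):
  C–H: 4 × 403 = 1612
  C=C: 1 × 607 = 607
  F–F: 1 × 159 = 159
  Σ(broken) = 2378 kJ
Bonds formed (products):
  C–C: 1 × 341 = 341
  C–F: 2 × 468 = 936
  C–H: 4 × 403 = 1612
  Σ(formed) = 2889 kJ
ΔH = Σ(broken) − Σ(formed) = 2378 − 2889 = −511 kJ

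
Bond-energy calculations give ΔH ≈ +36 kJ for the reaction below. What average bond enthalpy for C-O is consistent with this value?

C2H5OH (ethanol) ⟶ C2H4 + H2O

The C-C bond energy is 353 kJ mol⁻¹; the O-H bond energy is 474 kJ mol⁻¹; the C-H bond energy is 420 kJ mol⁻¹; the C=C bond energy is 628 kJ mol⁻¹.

Let D be the C-O bond energy.
Σ(broken) = 1×353 + 5×420 + 1×D + 1×474 = 2927 + D
Σ(formed) = 4×420 + 1×628 + 2×474 = 3256
ΔH = Σ(broken) − Σ(formed) = (2927 + D) − (3256) = −329 + D
Setting this equal to +36 kJ gives D = 365 kJ/mol.

D(C-O) ≈ 365 kJ/mol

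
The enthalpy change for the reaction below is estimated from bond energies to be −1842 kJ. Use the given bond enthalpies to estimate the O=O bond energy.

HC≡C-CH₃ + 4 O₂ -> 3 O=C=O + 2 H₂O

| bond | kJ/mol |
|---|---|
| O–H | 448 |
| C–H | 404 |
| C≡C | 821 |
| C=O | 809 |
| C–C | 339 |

D(O=O) ≈ 507 kJ/mol

Let D be the O=O bond energy.
Σ(broken) = 1×821 + 1×339 + 4×404 + 4×D = 2776 + 4D
Σ(formed) = 6×809 + 4×448 = 6646
ΔH = Σ(broken) − Σ(formed) = (2776 + 4D) − (6646) = −3870 + 4D
Setting this equal to −1842 kJ gives 4D = 2028, so D = 507 kJ/mol.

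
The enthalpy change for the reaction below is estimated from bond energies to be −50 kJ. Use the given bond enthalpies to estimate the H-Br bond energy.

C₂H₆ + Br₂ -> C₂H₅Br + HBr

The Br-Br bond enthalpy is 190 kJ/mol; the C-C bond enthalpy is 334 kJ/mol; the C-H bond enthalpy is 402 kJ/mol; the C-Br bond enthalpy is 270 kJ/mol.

Let D be the H-Br bond energy.
Σ(broken) = 1×190 + 1×334 + 6×402 = 2936
Σ(formed) = 1×270 + 1×334 + 5×402 + 1×D = 2614 + D
ΔH = Σ(broken) − Σ(formed) = (2936) − (2614 + D) = +322 − D
Setting this equal to −50 kJ gives D = 372 kJ/mol.

D(H-Br) ≈ 372 kJ/mol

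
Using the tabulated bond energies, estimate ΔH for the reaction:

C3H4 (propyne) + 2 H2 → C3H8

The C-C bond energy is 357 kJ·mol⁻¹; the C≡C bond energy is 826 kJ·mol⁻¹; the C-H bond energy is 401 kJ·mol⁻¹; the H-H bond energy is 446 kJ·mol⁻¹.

Bonds broken (reactants):
  C≡C: 1 × 826 = 826
  C-C: 1 × 357 = 357
  C-H: 4 × 401 = 1604
  H-H: 2 × 446 = 892
  Σ(broken) = 3679 kJ
Bonds formed (products):
  C-C: 2 × 357 = 714
  C-H: 8 × 401 = 3208
  Σ(formed) = 3922 kJ
ΔH = Σ(broken) − Σ(formed) = 3679 − 3922 = −243 kJ

ΔH ≈ −243 kJ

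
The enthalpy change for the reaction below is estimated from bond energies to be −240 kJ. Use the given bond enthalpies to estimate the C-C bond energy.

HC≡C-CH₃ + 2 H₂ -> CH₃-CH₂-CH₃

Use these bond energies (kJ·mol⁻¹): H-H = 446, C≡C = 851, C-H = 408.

Let D be the C-C bond energy.
Σ(broken) = 1×851 + 1×D + 4×408 + 2×446 = 3375 + D
Σ(formed) = 2×D + 8×408 = 3264 + 2D
ΔH = Σ(broken) − Σ(formed) = (3375 + D) − (3264 + 2D) = +111 − D
Setting this equal to −240 kJ gives D = 351 kJ/mol.

D(C-C) ≈ 351 kJ/mol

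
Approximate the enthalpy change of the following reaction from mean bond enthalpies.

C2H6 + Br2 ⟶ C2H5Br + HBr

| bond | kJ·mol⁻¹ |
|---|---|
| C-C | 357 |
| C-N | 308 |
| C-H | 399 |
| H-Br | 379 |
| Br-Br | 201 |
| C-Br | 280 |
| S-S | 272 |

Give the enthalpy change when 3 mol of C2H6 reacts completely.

Bonds broken (reactants):
  Br-Br: 1 × 201 = 201
  C-C: 1 × 357 = 357
  C-H: 6 × 399 = 2394
  Σ(broken) = 2952 kJ
Bonds formed (products):
  C-Br: 1 × 280 = 280
  C-C: 1 × 357 = 357
  C-H: 5 × 399 = 1995
  H-Br: 1 × 379 = 379
  Σ(formed) = 3011 kJ
ΔH = Σ(broken) − Σ(formed) = 2952 − 3011 = −59 kJ
For 3× the reaction as written: 3 × (−59) = −177 kJ

ΔH = −177 kJ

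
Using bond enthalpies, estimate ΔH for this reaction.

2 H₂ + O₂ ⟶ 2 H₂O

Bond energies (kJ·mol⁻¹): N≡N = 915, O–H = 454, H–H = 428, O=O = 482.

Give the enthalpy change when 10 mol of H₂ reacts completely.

ΔH = −2390 kJ

Bonds broken (reactants):
  H–H: 2 × 428 = 856
  O=O: 1 × 482 = 482
  Σ(broken) = 1338 kJ
Bonds formed (products):
  O–H: 4 × 454 = 1816
  Σ(formed) = 1816 kJ
ΔH = Σ(broken) − Σ(formed) = 1338 − 1816 = −478 kJ
For 5× the reaction as written: 5 × (−478) = −2390 kJ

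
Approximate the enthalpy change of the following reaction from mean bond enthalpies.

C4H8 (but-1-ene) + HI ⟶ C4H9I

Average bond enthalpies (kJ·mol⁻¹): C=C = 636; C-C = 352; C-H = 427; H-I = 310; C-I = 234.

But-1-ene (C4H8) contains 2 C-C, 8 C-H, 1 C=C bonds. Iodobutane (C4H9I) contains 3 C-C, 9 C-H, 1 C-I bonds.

ΔH ≈ −67 kJ

Bonds broken (reactants):
  C-C: 2 × 352 = 704
  C-H: 8 × 427 = 3416
  C=C: 1 × 636 = 636
  H-I: 1 × 310 = 310
  Σ(broken) = 5066 kJ
Bonds formed (products):
  C-C: 3 × 352 = 1056
  C-H: 9 × 427 = 3843
  C-I: 1 × 234 = 234
  Σ(formed) = 5133 kJ
ΔH = Σ(broken) − Σ(formed) = 5066 − 5133 = −67 kJ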